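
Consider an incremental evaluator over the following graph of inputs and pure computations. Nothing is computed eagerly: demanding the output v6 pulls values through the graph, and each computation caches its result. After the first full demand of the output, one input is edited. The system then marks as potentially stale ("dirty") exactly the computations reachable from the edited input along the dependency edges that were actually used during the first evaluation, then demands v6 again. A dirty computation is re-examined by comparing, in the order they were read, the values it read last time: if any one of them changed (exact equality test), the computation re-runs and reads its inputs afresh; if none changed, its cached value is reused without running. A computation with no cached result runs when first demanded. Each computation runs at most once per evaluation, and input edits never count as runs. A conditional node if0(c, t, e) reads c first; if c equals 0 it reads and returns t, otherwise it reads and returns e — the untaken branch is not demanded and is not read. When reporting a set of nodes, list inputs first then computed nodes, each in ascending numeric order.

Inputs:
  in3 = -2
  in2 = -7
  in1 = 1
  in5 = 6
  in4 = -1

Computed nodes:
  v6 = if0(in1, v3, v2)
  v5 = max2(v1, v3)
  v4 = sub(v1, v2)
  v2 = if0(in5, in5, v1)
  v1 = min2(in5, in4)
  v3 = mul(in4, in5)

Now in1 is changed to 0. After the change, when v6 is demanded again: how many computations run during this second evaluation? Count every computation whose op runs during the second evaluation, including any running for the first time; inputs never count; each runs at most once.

Run set: v3, v6 (2 run).
The important point: the flipped condition pulls in fresh nodes; v3 runs for the first time.

Initial pass — values computed on the first demand:
  v1 = min2(6, -1) = -1
  v2 = if0(in5=6 -> else branch v1) = -1
  v6 = if0(in1=1 -> else branch v2) = -1

Second demand — change propagation:
  v3: newly demanded (no cache) — executes and yields -6.
  v6: re-runs because in1 1->0; new result -6.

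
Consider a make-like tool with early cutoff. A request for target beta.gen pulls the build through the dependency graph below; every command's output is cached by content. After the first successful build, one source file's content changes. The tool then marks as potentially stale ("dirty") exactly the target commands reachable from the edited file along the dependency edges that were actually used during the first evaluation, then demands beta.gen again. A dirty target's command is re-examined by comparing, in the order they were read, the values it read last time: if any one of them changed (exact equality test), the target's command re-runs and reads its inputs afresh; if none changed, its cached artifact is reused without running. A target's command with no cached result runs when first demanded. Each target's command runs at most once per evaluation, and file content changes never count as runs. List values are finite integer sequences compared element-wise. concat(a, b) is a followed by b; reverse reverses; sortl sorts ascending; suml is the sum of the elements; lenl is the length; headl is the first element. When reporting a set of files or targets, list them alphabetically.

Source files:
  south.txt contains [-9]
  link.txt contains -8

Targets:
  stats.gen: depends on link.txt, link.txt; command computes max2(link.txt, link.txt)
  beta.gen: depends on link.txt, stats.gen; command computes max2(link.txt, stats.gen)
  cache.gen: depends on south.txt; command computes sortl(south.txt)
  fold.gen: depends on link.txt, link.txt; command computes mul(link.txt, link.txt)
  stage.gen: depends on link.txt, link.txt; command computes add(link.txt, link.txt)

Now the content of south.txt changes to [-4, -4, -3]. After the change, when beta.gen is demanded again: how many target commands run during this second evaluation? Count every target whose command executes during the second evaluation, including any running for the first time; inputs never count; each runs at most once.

0 target commands run: none.
Note the shortcut — south.txt feeds only undemanded nodes, so no recomputation happens.

First demand of the output computes:
  stats.gen = max2(-8, -8) = -8
  beta.gen = max2(-8, -8) = -8

After the edit, cleaning proceeds:
  south.txt only reaches undemanded nodes; the second demand re-runs nothing.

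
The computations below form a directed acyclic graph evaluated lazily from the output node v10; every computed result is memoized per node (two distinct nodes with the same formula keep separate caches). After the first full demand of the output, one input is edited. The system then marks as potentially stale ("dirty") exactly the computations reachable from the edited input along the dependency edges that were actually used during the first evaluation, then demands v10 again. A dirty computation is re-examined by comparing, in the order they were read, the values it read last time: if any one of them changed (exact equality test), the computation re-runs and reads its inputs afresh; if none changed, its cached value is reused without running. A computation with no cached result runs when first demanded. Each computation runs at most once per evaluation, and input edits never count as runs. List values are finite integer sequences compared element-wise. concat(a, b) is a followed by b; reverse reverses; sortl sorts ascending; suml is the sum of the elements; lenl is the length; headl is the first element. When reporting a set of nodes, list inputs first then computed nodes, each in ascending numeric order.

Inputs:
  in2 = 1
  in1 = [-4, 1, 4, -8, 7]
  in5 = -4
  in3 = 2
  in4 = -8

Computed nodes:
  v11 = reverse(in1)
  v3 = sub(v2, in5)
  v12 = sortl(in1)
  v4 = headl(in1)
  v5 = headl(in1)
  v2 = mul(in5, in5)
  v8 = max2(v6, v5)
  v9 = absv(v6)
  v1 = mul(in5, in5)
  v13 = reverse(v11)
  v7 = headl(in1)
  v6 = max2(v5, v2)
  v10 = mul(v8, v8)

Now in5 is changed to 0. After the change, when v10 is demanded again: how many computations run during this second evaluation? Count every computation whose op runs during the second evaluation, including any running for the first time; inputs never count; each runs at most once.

4 computations run: v2, v6, v8, v10.

First demand of the output computes:
  v2 = mul(-4, -4) = 16
  v5 = headl([-4, 1, 4, -8, 7]) = -4
  v6 = max2(-4, 16) = 16
  v8 = max2(16, -4) = 16
  v10 = mul(16, 16) = 256

After the edit, cleaning proceeds:
  v2: a read changed (in5 -4->0; in5 -4->0) — executes, giving 0.
  v6: a read changed (v2 16->0) — executes, giving 0.
  v8: a read changed (v6 16->0) — executes, giving 0.
  v10: a read changed (v8 16->0; v8 16->0) — executes, giving 0.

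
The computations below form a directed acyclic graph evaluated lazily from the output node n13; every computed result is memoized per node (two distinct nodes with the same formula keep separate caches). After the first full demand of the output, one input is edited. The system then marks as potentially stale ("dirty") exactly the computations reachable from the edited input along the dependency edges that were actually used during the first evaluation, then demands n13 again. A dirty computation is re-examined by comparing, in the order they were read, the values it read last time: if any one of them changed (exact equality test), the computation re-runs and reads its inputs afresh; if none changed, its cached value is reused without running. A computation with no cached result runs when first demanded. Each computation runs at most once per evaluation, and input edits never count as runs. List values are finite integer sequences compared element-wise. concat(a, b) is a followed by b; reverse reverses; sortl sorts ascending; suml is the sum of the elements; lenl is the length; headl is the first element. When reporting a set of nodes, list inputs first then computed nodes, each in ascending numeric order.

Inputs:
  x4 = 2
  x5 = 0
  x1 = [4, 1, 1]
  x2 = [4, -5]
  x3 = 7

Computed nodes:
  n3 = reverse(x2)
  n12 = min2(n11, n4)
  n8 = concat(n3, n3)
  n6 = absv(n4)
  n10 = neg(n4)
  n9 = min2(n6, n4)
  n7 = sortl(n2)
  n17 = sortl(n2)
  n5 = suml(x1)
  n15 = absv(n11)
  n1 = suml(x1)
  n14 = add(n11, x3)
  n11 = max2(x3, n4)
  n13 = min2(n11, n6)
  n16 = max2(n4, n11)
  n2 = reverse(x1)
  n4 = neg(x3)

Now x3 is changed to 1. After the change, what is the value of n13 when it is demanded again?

Demanding n13 again yields 1.

First demand of the output computes:
  n4 = neg(7) = -7
  n6 = absv(-7) = 7
  n11 = max2(7, -7) = 7
  n13 = min2(7, 7) = 7

After the edit, cleaning proceeds:
  n4: a read changed (x3 7->1) — executes, giving -1.
  n6: a read changed (n4 -7->-1) — executes, giving 1.
  n11: a read changed (x3 7->1; n4 -7->-1) — executes, giving 1.
  n13: a read changed (n11 7->1; n6 7->1) — executes, giving 1.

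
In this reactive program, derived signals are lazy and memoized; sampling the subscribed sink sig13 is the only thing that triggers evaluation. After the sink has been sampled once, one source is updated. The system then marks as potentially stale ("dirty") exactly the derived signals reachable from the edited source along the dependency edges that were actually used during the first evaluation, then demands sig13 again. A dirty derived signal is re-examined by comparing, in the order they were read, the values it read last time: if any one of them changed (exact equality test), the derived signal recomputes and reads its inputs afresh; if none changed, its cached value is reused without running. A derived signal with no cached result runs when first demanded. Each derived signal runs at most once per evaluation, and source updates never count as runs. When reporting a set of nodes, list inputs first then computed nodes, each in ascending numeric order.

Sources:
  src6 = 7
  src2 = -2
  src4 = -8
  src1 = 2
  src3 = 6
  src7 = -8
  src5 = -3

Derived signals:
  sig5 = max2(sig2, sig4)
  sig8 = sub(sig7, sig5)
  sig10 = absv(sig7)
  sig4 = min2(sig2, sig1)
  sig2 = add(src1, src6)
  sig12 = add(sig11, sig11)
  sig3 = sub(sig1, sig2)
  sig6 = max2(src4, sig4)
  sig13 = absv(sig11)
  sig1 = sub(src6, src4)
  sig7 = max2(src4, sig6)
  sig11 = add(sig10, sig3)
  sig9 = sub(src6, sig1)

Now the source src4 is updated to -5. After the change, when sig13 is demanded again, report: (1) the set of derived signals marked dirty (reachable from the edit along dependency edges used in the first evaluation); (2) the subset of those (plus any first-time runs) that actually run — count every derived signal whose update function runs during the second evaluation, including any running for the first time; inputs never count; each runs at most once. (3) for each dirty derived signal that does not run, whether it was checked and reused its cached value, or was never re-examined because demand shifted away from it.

The edit dirties: sig1, sig3, sig4, sig6, sig7, sig10, sig11, sig13.
7 derived signals run: sig1, sig3, sig4, sig6, sig7, sig11, sig13.
Cache hits after checking: sig10.
Note where the cutoff bites: sig10 is checked, finds nothing changed, and keeps its cache.

First demand of the output computes:
  sig1 = sub(7, -8) = 15
  sig2 = add(2, 7) = 9
  sig3 = sub(15, 9) = 6
  sig4 = min2(9, 15) = 9
  sig6 = max2(-8, 9) = 9
  sig7 = max2(-8, 9) = 9
  sig10 = absv(9) = 9
  sig11 = add(9, 6) = 15
  sig13 = absv(15) = 15

After the edit, cleaning proceeds:
  sig1: a read changed (src4 -8->-5) — executes, giving 12.
  sig3: a read changed (sig1 15->12) — executes, giving 3.
  sig4: a read changed (sig1 15->12) — executes, giving 9 — identical to its old value.
  sig6: a read changed (src4 -8->-5) — executes, giving 9 — identical to its old value.
  sig7: a read changed (src4 -8->-5) — executes, giving 9 — identical to its old value.
  sig10: dirty, but its reads are unchanged (sig7 unchanged); cached 9 stands.
  sig11: a read changed (sig3 6->3) — executes, giving 12.
  sig13: a read changed (sig11 15->12) — executes, giving 12.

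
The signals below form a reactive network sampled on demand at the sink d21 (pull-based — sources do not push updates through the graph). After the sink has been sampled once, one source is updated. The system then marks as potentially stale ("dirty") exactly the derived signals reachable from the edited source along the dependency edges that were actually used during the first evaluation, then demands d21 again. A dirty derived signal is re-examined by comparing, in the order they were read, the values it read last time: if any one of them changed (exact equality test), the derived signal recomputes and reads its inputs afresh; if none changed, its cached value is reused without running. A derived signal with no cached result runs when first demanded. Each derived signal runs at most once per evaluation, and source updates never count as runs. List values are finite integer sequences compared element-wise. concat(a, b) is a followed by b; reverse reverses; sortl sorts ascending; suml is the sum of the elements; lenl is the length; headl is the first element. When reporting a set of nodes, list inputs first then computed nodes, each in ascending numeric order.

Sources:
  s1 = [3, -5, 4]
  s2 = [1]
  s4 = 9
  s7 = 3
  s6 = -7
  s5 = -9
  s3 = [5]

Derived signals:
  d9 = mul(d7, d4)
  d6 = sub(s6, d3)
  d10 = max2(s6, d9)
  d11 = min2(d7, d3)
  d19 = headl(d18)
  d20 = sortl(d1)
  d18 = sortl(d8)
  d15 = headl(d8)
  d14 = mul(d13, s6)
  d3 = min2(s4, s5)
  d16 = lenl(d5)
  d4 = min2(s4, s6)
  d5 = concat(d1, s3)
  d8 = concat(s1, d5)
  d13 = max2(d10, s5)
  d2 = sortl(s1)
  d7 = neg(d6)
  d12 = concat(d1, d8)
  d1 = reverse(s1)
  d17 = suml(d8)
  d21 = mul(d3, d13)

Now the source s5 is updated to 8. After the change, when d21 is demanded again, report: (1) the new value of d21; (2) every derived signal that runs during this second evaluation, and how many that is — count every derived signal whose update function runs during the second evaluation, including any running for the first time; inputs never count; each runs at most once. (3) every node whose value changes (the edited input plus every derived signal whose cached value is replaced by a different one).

Initial pass — values computed on the first demand:
  d3 = min2(9, -9) = -9
  d4 = min2(9, -7) = -7
  d6 = sub(-7, -9) = 2
  d7 = neg(2) = -2
  d9 = mul(-2, -7) = 14
  d10 = max2(-7, 14) = 14
  d13 = max2(14, -9) = 14
  d21 = mul(-9, 14) = -126

Second demand — change propagation:
  d3: re-runs because s5 -9->8; new result 8.
  d6: re-runs because d3 -9->8; new result -15.
  d7: re-runs because d6 2->-15; new result 15.
  d9: re-runs because d7 -2->15; new result -105.
  d10: re-runs because d9 14->-105; new result -7.
  d13: re-runs because d10 14->-7; s5 -9->8; new result 8.
  d21: re-runs because d3 -9->8; d13 14->8; new result 64.

d21 now evaluates to 64.
Run set: d3, d6, d7, d9, d10, d13, d21 (7 run).
Changed values: s5, d3, d6, d7, d9, d10, d13, d21.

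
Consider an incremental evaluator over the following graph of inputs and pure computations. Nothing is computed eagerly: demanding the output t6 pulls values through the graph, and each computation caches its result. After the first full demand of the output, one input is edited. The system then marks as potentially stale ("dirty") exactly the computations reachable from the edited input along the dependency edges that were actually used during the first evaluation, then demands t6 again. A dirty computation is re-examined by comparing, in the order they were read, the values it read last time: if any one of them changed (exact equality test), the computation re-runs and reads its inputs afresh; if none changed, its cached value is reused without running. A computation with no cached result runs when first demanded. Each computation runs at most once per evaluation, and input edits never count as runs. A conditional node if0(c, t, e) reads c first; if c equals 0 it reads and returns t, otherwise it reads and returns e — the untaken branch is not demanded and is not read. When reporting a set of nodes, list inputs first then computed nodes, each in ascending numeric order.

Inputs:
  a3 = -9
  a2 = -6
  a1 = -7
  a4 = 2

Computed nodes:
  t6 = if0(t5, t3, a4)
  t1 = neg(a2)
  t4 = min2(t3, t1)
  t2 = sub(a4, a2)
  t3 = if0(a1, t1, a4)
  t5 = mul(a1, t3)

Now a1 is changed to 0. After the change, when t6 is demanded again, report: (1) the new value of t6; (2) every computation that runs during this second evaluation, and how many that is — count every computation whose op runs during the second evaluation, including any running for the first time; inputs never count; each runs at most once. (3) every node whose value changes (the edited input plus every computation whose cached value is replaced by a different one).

t6 now evaluates to 6.
Run set: t1, t3, t5, t6 (4 run).
Changed values: a1, t3, t5, t6.
The important point: the flipped condition pulls in fresh nodes; t1 runs for the first time.

Initial pass — values computed on the first demand:
  t3 = if0(a1=-7 -> else branch a4) = 2
  t5 = mul(-7, 2) = -14
  t6 = if0(t5=-14 -> else branch a4) = 2

Second demand — change propagation:
  t1: newly demanded (no cache) — executes and yields 6.
  t3: re-runs because a1 -7->0; new result 6.
  t5: re-runs because a1 -7->0; t3 2->6; new result 0.
  t6: re-runs because t5 -14->0; new result 6.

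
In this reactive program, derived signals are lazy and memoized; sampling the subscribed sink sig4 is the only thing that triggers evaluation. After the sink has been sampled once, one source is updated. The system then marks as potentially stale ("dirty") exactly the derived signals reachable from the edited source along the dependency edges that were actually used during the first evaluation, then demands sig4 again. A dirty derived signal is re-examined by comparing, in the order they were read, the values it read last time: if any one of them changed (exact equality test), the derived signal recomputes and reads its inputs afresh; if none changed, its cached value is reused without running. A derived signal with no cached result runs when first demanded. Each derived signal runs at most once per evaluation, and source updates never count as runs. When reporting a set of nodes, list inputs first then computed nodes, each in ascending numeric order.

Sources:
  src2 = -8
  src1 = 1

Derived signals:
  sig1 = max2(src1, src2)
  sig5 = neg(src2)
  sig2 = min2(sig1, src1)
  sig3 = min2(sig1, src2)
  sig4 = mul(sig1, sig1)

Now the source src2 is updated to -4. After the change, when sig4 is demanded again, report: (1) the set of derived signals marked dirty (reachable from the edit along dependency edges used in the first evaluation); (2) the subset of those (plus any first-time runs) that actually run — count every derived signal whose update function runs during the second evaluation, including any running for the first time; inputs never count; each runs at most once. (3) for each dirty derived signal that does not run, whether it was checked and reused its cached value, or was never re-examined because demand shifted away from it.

First demand of the output computes:
  sig1 = max2(1, -8) = 1
  sig4 = mul(1, 1) = 1

After the edit, cleaning proceeds:
  sig1: a read changed (src2 -8->-4) — executes, giving 1 — identical to its old value.
  sig4: dirty, but its reads are unchanged (sig1 unchanged, sig1 unchanged); cached 1 stands.

Note the absorption at sig1: it re-runs yet its value is the same, leaving the output's value untouched.

The edit dirties: sig1, sig4.
1 derived signals run: sig1.
Cache hits after checking: sig4.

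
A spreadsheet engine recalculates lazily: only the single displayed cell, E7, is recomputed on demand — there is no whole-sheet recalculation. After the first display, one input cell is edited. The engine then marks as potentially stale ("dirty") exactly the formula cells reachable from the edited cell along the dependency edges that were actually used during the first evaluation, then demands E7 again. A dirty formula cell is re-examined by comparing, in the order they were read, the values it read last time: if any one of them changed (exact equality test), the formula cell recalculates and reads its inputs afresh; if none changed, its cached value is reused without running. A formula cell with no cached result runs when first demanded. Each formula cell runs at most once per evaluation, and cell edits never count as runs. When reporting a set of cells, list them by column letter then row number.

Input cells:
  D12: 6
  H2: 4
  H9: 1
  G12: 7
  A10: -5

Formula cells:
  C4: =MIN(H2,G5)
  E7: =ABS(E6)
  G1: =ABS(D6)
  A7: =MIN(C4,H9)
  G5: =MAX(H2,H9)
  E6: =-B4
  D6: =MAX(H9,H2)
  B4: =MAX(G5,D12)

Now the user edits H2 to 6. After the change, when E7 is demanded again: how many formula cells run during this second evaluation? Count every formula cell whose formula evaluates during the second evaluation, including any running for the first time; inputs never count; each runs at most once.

Formula cells that run: B4, G5 — 2 in total.
Key observation: the change is absorbed at B4 — it re-runs but produces the same value, and the output's value is unchanged.

First evaluation (everything demanded from the output):
  G5 = MAX(4, 1) = 4
  B4 = MAX(4, 6) = 6
  E6 = -(6) = -6
  E7 = ABS(-6) = 6

Propagation after the edit:
  G5: runs — H2 4->6; result 6.
  B4: runs — G5 4->6; result 6 (same value as before).
  E6: checked — values it read are unchanged (B4 unchanged); reused cached -6 without running.
  E7: checked — values it read are unchanged (E6 unchanged); reused cached 6 without running.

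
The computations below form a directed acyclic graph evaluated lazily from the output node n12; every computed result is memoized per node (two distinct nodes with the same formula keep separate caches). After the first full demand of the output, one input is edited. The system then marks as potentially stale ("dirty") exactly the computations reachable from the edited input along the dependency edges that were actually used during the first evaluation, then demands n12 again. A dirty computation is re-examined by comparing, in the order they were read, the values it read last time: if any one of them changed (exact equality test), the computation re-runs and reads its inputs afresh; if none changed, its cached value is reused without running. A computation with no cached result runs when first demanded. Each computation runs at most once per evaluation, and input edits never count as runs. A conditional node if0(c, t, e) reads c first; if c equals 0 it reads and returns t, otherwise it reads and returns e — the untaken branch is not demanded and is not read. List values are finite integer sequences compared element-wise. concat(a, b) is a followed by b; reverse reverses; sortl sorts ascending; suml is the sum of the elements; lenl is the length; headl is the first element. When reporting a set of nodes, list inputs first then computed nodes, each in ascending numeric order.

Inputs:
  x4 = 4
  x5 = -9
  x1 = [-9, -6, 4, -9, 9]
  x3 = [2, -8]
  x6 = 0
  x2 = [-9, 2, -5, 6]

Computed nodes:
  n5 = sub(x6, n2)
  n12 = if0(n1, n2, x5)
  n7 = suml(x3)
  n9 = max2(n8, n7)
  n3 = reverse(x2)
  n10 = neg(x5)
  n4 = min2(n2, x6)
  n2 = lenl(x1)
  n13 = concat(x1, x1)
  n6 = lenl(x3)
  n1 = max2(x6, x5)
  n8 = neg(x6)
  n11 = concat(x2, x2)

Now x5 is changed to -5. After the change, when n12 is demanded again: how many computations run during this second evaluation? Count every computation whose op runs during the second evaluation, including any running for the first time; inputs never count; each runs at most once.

1 computations run: n1.
Note the absorption at n1: it re-runs yet its value is the same, leaving the output's value untouched.

First demand of the output computes:
  n1 = max2(0, -9) = 0
  n2 = lenl([-9, -6, 4, -9, 9]) = 5
  n12 = if0(n1=0 -> then branch n2) = 5

After the edit, cleaning proceeds:
  n1: a read changed (x5 -9->-5) — executes, giving 0 — identical to its old value.
  n12: dirty, but its reads are unchanged (n1 unchanged, n2 unchanged); cached 5 stands.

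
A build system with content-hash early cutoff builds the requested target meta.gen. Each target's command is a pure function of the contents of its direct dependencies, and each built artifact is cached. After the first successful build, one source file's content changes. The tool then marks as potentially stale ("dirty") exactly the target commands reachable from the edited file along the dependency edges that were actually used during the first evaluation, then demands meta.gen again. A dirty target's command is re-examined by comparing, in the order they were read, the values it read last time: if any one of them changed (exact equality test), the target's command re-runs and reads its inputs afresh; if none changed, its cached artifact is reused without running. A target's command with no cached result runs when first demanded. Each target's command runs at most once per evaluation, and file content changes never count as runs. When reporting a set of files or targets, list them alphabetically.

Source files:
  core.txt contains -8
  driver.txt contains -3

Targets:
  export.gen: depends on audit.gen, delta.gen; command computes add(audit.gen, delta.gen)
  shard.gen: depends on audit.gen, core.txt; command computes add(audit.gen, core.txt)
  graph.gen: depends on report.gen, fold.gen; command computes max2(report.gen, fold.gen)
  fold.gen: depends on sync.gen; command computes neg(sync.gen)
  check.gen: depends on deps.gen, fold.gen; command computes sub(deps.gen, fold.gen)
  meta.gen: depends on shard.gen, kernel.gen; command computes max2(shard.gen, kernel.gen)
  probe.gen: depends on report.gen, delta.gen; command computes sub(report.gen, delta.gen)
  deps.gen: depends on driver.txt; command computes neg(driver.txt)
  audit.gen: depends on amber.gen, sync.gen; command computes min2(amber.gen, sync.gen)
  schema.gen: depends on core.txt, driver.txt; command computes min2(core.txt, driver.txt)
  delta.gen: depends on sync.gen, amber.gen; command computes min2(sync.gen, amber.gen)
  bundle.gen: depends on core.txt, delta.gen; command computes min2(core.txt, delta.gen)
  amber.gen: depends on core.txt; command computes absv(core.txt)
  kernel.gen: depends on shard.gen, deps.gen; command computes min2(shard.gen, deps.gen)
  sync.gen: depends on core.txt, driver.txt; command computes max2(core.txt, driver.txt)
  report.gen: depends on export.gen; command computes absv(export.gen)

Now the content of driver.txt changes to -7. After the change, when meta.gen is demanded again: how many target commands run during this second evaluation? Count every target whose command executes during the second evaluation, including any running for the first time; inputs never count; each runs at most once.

First evaluation (everything demanded from the output):
  amber.gen = absv(-8) = 8
  deps.gen = neg(-3) = 3
  sync.gen = max2(-8, -3) = -3
  audit.gen = min2(8, -3) = -3
  shard.gen = add(-3, -8) = -11
  kernel.gen = min2(-11, 3) = -11
  meta.gen = max2(-11, -11) = -11

Propagation after the edit:
  deps.gen: runs — driver.txt -3->-7; result 7.
  sync.gen: runs — driver.txt -3->-7; result -7.
  audit.gen: runs — sync.gen -3->-7; result -7.
  shard.gen: runs — audit.gen -3->-7; result -15.
  kernel.gen: runs — shard.gen -11->-15; deps.gen 3->7; result -15.
  meta.gen: runs — shard.gen -11->-15; kernel.gen -11->-15; result -15.

Target commands that run: audit.gen, deps.gen, kernel.gen, meta.gen, shard.gen, sync.gen — 6 in total.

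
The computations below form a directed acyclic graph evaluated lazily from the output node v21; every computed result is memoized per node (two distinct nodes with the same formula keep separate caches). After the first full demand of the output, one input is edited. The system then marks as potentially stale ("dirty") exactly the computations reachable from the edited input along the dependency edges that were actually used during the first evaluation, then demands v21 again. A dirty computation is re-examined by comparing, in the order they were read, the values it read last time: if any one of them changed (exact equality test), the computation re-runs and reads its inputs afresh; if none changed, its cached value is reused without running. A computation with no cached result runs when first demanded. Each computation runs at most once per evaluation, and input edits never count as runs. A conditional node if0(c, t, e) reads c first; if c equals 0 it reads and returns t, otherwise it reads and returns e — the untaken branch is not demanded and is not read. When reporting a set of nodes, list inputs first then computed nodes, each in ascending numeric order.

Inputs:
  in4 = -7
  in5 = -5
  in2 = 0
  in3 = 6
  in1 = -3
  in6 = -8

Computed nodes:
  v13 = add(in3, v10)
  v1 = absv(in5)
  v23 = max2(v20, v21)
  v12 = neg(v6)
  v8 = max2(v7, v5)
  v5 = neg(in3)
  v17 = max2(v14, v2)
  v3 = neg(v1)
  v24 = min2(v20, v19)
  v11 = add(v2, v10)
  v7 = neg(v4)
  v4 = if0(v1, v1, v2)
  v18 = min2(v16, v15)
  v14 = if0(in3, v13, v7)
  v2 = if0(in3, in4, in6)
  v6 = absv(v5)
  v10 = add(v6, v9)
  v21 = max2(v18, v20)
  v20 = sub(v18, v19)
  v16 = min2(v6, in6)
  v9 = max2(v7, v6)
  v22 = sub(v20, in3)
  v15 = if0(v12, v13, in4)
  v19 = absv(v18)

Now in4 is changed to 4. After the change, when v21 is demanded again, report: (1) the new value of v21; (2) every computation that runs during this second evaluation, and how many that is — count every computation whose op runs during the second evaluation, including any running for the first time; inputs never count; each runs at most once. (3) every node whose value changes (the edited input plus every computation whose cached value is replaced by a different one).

First demand of the output computes:
  v5 = neg(6) = -6
  v6 = absv(-6) = 6
  v12 = neg(6) = -6
  v15 = if0(v12=-6 -> else branch in4) = -7
  v16 = min2(6, -8) = -8
  v18 = min2(-8, -7) = -8
  v19 = absv(-8) = 8
  v20 = sub(-8, 8) = -16
  v21 = max2(-8, -16) = -8

After the edit, cleaning proceeds:
  v15: a read changed (in4 -7->4) — executes, giving 4.
  v18: a read changed (v15 -7->4) — executes, giving -8 — identical to its old value.
  v19: dirty, but its reads are unchanged (v18 unchanged); cached 8 stands.
  v20: dirty, but its reads are unchanged (v18 unchanged, v19 unchanged); cached -16 stands.
  v21: dirty, but its reads are unchanged (v18 unchanged, v20 unchanged); cached -8 stands.

Note the absorption at v18: it re-runs yet its value is the same, leaving the output's value untouched.

Demanding v21 again yields -8.
2 computations run: v15, v18.
The nodes whose values change: in4, v15.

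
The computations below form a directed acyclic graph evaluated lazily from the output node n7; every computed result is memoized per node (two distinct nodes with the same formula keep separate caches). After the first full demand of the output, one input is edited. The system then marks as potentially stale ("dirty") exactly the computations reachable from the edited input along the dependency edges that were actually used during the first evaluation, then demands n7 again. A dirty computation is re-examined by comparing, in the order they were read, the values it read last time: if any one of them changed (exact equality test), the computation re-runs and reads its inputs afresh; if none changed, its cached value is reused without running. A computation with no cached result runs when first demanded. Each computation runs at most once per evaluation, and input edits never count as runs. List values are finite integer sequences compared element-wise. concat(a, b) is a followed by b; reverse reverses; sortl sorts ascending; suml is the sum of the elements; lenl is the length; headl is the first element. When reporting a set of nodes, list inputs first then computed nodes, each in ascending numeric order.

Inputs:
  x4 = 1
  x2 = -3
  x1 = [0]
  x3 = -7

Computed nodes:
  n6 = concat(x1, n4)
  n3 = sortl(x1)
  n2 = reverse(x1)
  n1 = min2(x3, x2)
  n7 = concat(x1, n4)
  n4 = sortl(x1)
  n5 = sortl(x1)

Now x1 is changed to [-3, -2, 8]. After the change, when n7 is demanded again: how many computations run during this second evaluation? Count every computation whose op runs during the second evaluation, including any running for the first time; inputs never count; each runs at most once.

2 computations run: n4, n7.

First demand of the output computes:
  n4 = sortl([0]) = [0]
  n7 = concat([0], [0]) = [0, 0]

After the edit, cleaning proceeds:
  n4: a read changed (x1 [0]->[-3, -2, 8]) — executes, giving [-3, -2, 8].
  n7: a read changed (x1 [0]->[-3, -2, 8]; n4 [0]->[-3, -2, 8]) — executes, giving [-3, -2, 8, -3, -2, 8].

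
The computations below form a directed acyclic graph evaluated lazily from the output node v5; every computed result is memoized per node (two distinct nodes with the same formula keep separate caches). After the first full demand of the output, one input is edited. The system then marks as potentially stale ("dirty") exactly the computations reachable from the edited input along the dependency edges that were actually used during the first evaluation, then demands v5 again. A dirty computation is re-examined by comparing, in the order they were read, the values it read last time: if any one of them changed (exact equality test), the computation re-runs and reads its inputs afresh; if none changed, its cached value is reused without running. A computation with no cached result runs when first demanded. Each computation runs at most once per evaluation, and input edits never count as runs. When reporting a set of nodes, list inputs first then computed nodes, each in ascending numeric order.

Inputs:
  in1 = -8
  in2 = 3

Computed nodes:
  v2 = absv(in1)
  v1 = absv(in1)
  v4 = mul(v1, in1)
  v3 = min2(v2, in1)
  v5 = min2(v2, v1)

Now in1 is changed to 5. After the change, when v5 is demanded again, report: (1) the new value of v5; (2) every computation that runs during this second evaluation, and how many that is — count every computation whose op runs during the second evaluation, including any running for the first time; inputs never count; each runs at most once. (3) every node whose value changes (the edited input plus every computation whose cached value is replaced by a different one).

Demanding v5 again yields 5.
3 computations run: v1, v2, v5.
The nodes whose values change: in1, v1, v2, v5.

First demand of the output computes:
  v1 = absv(-8) = 8
  v2 = absv(-8) = 8
  v5 = min2(8, 8) = 8

After the edit, cleaning proceeds:
  v1: a read changed (in1 -8->5) — executes, giving 5.
  v2: a read changed (in1 -8->5) — executes, giving 5.
  v5: a read changed (v2 8->5; v1 8->5) — executes, giving 5.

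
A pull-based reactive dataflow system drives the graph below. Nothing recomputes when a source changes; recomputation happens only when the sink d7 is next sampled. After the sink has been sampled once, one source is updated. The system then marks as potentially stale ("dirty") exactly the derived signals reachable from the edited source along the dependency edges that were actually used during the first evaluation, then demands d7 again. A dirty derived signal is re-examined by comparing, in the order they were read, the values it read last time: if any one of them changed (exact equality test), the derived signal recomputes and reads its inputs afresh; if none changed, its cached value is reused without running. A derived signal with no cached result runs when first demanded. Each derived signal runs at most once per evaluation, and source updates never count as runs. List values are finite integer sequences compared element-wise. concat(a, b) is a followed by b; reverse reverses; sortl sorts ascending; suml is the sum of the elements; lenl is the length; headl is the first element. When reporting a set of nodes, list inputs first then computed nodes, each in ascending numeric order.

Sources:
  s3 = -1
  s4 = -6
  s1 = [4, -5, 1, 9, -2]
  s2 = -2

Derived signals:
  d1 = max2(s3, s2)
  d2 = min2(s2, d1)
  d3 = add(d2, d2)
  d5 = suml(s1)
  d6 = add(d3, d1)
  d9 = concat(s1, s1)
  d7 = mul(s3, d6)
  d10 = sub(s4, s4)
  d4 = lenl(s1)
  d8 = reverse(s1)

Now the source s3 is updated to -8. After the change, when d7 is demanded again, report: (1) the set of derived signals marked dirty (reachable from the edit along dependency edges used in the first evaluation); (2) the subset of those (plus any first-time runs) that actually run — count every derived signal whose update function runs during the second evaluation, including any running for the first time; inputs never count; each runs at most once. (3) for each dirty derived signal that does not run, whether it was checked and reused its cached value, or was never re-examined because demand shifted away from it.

Marked dirty: d1, d2, d3, d6, d7.
Derived signals that run: d1, d2, d6, d7 — 4 in total.
Checked but reused from cache: d3.
Key observation: the cutoff stops propagation at d3 — its inputs' values are unchanged, so it reuses its cache.

First evaluation (everything demanded from the output):
  d1 = max2(-1, -2) = -1
  d2 = min2(-2, -1) = -2
  d3 = add(-2, -2) = -4
  d6 = add(-4, -1) = -5
  d7 = mul(-1, -5) = 5

Propagation after the edit:
  d1: runs — s3 -1->-8; result -2.
  d2: runs — d1 -1->-2; result -2 (same value as before).
  d3: checked — values it read are unchanged (d2 unchanged, d2 unchanged); reused cached -4 without running.
  d6: runs — d1 -1->-2; result -6.
  d7: runs — s3 -1->-8; d6 -5->-6; result 48.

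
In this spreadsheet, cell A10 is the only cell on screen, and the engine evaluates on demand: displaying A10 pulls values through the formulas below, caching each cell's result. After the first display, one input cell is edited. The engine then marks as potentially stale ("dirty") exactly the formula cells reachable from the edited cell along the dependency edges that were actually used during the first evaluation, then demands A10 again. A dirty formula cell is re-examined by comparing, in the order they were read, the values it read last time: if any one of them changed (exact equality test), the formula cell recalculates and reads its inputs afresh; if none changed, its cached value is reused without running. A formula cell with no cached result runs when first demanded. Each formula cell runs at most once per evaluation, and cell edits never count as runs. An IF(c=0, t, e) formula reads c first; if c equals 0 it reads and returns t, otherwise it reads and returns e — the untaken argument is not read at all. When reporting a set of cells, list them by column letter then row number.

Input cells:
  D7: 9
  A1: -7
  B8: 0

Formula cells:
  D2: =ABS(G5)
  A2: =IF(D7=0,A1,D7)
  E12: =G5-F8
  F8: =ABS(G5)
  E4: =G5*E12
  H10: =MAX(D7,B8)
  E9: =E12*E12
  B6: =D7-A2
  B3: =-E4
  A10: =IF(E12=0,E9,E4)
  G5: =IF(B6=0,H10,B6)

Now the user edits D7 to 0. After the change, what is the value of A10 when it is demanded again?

Initial pass — values computed on the first demand:
  A2 = IF(D7=0: D7=9 -> else branch D7) = 9
  B6 = 9 - 9 = 0
  H10 = MAX(9, 0) = 9
  G5 = IF(B6=0: B6=0 -> then branch H10) = 9
  F8 = ABS(9) = 9
  E12 = 9 - 9 = 0
  E9 = 0 * 0 = 0
  A10 = IF(E12=0: E12=0 -> then branch E9) = 0

Second demand — change propagation:
  A2: re-runs because D7 9->0; D7 9->0; new result -7.
  B6: re-runs because D7 9->0; A2 9->-7; new result 7.
  H10: dirty yet unreached — the second evaluation never asks for it.
  G5: re-runs because B6 0->7; new result 7.
  F8: re-runs because G5 9->7; new result 7.
  E12: re-runs because G5 9->7; F8 9->7; new result 0 (unchanged).
  E9: re-examined; everything it read last time is the same (E12 unchanged, E12 unchanged) — cache 0 kept, no run.
  A10: re-examined; everything it read last time is the same (E12 unchanged, E9 unchanged) — cache 0 kept, no run.

The important point: the flipped condition redirects demand; H10 is left stale, never re-checked.

A10 now evaluates to 0.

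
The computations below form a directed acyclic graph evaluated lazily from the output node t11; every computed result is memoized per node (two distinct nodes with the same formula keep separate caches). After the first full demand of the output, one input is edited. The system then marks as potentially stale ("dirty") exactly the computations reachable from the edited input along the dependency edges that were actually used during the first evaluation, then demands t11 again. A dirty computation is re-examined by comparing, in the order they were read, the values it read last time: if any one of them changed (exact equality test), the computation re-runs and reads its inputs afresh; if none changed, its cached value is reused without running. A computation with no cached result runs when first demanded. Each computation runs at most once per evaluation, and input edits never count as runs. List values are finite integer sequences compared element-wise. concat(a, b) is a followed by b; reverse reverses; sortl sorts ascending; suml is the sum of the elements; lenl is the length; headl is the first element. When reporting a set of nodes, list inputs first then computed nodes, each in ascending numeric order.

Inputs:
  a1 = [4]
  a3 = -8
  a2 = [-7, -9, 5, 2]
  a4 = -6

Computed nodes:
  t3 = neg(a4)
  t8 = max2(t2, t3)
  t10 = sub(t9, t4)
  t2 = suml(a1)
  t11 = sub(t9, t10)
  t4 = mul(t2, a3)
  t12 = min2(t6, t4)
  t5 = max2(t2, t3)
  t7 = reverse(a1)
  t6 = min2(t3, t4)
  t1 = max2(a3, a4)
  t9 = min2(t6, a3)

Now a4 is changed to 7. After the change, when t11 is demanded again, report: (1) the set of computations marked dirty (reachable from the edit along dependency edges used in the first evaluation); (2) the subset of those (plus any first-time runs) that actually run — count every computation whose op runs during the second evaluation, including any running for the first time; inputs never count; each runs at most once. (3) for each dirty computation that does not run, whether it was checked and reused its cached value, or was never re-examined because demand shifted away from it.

The edit dirties: t3, t6, t9, t10, t11.
2 computations run: t3, t6.
Cache hits after checking: t9, t10, t11.
Note the absorption at t6: it re-runs yet its value is the same, leaving the output's value untouched.

First demand of the output computes:
  t2 = suml([4]) = 4
  t3 = neg(-6) = 6
  t4 = mul(4, -8) = -32
  t6 = min2(6, -32) = -32
  t9 = min2(-32, -8) = -32
  t10 = sub(-32, -32) = 0
  t11 = sub(-32, 0) = -32

After the edit, cleaning proceeds:
  t3: a read changed (a4 -6->7) — executes, giving -7.
  t6: a read changed (t3 6->-7) — executes, giving -32 — identical to its old value.
  t9: dirty, but its reads are unchanged (t6 unchanged, a3 unchanged); cached -32 stands.
  t10: dirty, but its reads are unchanged (t9 unchanged, t4 unchanged); cached 0 stands.
  t11: dirty, but its reads are unchanged (t9 unchanged, t10 unchanged); cached -32 stands.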